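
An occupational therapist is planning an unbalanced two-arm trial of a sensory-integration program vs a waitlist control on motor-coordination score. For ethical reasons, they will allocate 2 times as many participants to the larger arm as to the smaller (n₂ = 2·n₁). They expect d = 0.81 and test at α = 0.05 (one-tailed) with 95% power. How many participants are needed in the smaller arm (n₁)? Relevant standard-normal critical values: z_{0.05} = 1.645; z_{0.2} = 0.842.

n₁ = 25

With allocation ratio k = n₂/n₁ = 2, Var(x̄₁−x̄₂) = σ²(1/n₁ + 1/(k·n₁)) = σ²·(k+1)/(k·n₁).
So n₁ = (1 + 1/k)·((z_{α} + z_β)/d)² = 1.500 × (3.290/0.81)².
n₁ = 1.500 × 16.50 = 24.7.
Round up: n₁ = 25, giving n₂ = 2 × 25 = 50.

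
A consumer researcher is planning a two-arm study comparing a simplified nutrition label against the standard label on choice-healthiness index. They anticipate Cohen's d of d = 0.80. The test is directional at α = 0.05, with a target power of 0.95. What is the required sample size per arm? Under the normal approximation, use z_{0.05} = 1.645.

n = 34 per group

For two independent groups with equal n: n = 2·((z_{α} + z_β) / d)².
z_{α} + z_β = 1.645 + 1.645 = 3.290.
n = 2 × (3.290 / 0.80)² = 2 × 4.112² = 2 × 16.91 = 33.8.
Round up to the next whole participant.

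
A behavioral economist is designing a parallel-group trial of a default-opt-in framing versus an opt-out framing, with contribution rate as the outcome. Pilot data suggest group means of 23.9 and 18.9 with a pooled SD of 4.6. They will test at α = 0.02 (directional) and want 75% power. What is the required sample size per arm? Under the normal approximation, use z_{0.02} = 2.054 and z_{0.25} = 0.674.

Cohen's d = |M₁ − M₂| / SD_pooled = |23.9 − 18.9| / 4.6 = 5.0 / 4.6 = 1.087.
For two independent groups with equal n: n = 2·((z_{α} + z_β) / d)².
z_{α} + z_β = 2.054 + 0.674 = 2.728.
n = 2 × (2.728 / 1.087)² = 2 × 2.510² = 2 × 6.30 = 12.6.
Round up to the next whole participant.

n = 13 per group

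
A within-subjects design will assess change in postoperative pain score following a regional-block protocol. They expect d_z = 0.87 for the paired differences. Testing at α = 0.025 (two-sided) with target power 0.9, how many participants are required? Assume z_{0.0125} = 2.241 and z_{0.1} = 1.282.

n = 17 pairs

For a paired (one-sample on differences) test: n = ((z_{α/2} + z_β) / d)².
z_{α/2} + z_β = 2.241 + 1.282 = 3.523.
n = (3.523 / 0.87)² = 4.049² = 16.40.
Round up.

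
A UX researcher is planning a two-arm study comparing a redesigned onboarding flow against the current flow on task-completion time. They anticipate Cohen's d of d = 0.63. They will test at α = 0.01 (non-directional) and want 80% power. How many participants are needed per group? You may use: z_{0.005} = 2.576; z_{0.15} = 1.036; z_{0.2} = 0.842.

For two independent groups with equal n: n = 2·((z_{α/2} + z_β) / d)².
z_{α/2} + z_β = 2.576 + 0.842 = 3.418.
n = 2 × (3.418 / 0.63)² = 2 × 5.425² = 2 × 29.43 = 58.9.
Round up to the next whole participant.

n = 59 per group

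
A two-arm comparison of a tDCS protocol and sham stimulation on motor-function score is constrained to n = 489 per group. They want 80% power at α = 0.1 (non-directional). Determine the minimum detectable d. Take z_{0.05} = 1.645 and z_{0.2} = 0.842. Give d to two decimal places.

d_min ≈ 0.16

For two independent groups of n = 489 each: d_min = (z_{α/2} + z_β)·√(2/n).
z-sum = 1.645 + 0.842 = 2.487.
d_min = 2.487 × √(2/489) = 2.487 × 0.0640 = 0.159.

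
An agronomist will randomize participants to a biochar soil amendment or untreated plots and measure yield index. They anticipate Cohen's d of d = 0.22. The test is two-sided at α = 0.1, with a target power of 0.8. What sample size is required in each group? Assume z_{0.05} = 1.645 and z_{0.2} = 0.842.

n = 256 per group

For two independent groups with equal n: n = 2·((z_{α/2} + z_β) / d)².
z_{α/2} + z_β = 1.645 + 0.842 = 2.487.
n = 2 × (2.487 / 0.22)² = 2 × 11.305² = 2 × 127.79 = 255.6.
Round up to the next whole participant.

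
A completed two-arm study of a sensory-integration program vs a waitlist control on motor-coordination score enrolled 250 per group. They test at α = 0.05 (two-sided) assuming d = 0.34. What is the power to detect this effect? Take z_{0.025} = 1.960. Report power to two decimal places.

power ≈ 0.97

For two equal groups, power = Φ(d·√(n/2) − z_{α/2}).
d·√(n/2) = 0.34 × √(250/2) = 0.34 × 11.180 = 3.801.
z_β = 3.801 − 1.960 = 1.841.
Power = Φ(1.841) = 0.967.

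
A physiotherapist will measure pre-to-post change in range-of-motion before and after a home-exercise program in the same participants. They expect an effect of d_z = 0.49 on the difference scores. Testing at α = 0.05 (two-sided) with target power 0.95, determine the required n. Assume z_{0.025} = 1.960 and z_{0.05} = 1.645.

For a paired (one-sample on differences) test: n = ((z_{α/2} + z_β) / d)².
z_{α/2} + z_β = 1.960 + 1.645 = 3.605.
n = (3.605 / 0.49)² = 7.357² = 54.13.
Round up.

n = 55 pairs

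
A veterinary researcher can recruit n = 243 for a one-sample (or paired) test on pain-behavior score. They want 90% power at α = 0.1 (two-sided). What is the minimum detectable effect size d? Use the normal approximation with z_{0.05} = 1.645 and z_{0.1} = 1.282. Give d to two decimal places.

d_min ≈ 0.19

For a single sample (or paired design) of n = 243: d_min = (z_{α/2} + z_β)/√n.
z-sum = 1.645 + 1.282 = 2.927.
d_min = 2.927 / √243 = 2.927 / 15.588 = 0.188.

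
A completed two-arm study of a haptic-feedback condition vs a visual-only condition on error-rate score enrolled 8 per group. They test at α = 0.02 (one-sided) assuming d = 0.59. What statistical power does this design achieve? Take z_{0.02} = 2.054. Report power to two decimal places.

For two equal groups, power = Φ(d·√(n/2) − z_{α}).
d·√(n/2) = 0.59 × √(8/2) = 0.59 × 2.000 = 1.180.
z_β = 1.180 − 2.054 = -0.874.
Power = Φ(-0.874) = 0.191.

power ≈ 0.19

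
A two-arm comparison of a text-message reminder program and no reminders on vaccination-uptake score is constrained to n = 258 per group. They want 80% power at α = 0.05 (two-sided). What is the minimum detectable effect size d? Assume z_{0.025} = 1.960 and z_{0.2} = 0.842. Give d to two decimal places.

d_min ≈ 0.25

For two independent groups of n = 258 each: d_min = (z_{α/2} + z_β)·√(2/n).
z-sum = 1.960 + 0.842 = 2.802.
d_min = 2.802 × √(2/258) = 2.802 × 0.0880 = 0.247.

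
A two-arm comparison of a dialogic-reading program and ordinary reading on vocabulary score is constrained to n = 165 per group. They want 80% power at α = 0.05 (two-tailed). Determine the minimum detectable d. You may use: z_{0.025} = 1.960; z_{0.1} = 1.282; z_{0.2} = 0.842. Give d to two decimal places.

For two independent groups of n = 165 each: d_min = (z_{α/2} + z_β)·√(2/n).
z-sum = 1.960 + 0.842 = 2.802.
d_min = 2.802 × √(2/165) = 2.802 × 0.1101 = 0.308.

d_min ≈ 0.31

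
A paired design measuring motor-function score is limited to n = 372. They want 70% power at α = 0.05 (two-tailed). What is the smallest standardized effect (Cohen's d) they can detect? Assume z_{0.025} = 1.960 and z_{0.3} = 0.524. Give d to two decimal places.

d_min ≈ 0.13

For a single sample (or paired design) of n = 372: d_min = (z_{α/2} + z_β)/√n.
z-sum = 1.960 + 0.524 = 2.484.
d_min = 2.484 / √372 = 2.484 / 19.287 = 0.129.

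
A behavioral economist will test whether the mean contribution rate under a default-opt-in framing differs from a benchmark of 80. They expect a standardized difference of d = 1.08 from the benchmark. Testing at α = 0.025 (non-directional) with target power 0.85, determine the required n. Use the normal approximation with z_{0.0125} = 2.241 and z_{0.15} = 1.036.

For a one-sample test: n = ((z_{α/2} + z_β) / d)².
z_{α/2} + z_β = 2.241 + 1.036 = 3.277.
n = (3.277 / 1.08)² = 3.034² = 9.21.
Round up.

n = 10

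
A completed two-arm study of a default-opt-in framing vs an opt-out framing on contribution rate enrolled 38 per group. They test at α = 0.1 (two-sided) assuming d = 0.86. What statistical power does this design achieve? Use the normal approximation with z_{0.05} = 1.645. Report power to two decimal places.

power ≈ 0.98

For two equal groups, power = Φ(d·√(n/2) − z_{α/2}).
d·√(n/2) = 0.86 × √(38/2) = 0.86 × 4.359 = 3.749.
z_β = 3.749 − 1.645 = 2.104.
Power = Φ(2.104) = 0.982.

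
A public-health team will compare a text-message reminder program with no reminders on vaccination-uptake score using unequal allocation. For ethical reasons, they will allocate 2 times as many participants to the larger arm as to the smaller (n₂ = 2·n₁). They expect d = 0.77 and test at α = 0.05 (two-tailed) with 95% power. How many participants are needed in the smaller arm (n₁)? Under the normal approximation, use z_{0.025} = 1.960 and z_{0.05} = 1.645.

n₁ = 33

With allocation ratio k = n₂/n₁ = 2, Var(x̄₁−x̄₂) = σ²(1/n₁ + 1/(k·n₁)) = σ²·(k+1)/(k·n₁).
So n₁ = (1 + 1/k)·((z_{α/2} + z_β)/d)² = 1.500 × (3.605/0.77)².
n₁ = 1.500 × 21.92 = 32.9.
Round up: n₁ = 33, giving n₂ = 2 × 33 = 66.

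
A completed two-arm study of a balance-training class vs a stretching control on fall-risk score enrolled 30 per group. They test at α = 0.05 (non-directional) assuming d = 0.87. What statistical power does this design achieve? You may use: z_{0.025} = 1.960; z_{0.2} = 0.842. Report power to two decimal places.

For two equal groups, power = Φ(d·√(n/2) − z_{α/2}).
d·√(n/2) = 0.87 × √(30/2) = 0.87 × 3.873 = 3.369.
z_β = 3.369 − 1.960 = 1.409.
Power = Φ(1.409) = 0.921.

power ≈ 0.92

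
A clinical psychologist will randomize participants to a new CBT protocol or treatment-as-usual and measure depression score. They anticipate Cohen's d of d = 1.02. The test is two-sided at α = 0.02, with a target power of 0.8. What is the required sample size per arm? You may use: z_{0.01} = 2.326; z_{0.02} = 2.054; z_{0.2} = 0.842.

For two independent groups with equal n: n = 2·((z_{α/2} + z_β) / d)².
z_{α/2} + z_β = 2.326 + 0.842 = 3.168.
n = 2 × (3.168 / 1.02)² = 2 × 3.106² = 2 × 9.65 = 19.3.
Round up to the next whole participant.

n = 20 per group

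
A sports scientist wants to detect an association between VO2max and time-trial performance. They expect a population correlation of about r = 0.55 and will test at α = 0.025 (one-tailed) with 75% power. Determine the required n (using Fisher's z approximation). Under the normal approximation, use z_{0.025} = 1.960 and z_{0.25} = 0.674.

Fisher's z: C = ½·ln((1+r)/(1−r)) = ½·ln(3.4444) = 0.6184.
n = ((z_{α} + z_β)/C)² + 3.
(1.960 + 0.674) / 0.6184 = 2.634 / 0.6184 = 4.259.
n = 4.259² + 3 = 18.14 + 3 = 21.1.
Round up.

n = 22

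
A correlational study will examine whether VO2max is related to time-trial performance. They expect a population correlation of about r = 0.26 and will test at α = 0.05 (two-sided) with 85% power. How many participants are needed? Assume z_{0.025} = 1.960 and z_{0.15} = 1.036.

Fisher's z: C = ½·ln((1+r)/(1−r)) = ½·ln(1.7027) = 0.2661.
n = ((z_{α/2} + z_β)/C)² + 3.
(1.960 + 1.036) / 0.2661 = 2.996 / 0.2661 = 11.259.
n = 11.259² + 3 = 126.76 + 3 = 129.8.
Round up.

n = 130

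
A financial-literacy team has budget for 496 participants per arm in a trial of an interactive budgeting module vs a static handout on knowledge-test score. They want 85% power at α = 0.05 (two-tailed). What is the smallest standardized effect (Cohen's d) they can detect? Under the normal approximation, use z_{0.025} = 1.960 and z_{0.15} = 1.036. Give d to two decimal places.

For two independent groups of n = 496 each: d_min = (z_{α/2} + z_β)·√(2/n).
z-sum = 1.960 + 1.036 = 2.996.
d_min = 2.996 × √(2/496) = 2.996 × 0.0635 = 0.190.

d_min ≈ 0.19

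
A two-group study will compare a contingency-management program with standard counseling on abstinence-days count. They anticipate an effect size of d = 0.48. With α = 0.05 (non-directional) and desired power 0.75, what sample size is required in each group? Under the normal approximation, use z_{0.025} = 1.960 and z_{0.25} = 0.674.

n = 61 per group

For two independent groups with equal n: n = 2·((z_{α/2} + z_β) / d)².
z_{α/2} + z_β = 1.960 + 0.674 = 2.634.
n = 2 × (2.634 / 0.48)² = 2 × 5.487² = 2 × 30.11 = 60.2.
Round up to the next whole participant.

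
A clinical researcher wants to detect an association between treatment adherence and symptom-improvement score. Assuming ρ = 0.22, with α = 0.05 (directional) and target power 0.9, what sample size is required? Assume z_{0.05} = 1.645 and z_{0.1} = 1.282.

Fisher's z: C = ½·ln((1+r)/(1−r)) = ½·ln(1.5641) = 0.2237.
n = ((z_{α} + z_β)/C)² + 3.
(1.645 + 1.282) / 0.2237 = 2.927 / 0.2237 = 13.084.
n = 13.084² + 3 = 171.20 + 3 = 174.2.
Round up.

n = 175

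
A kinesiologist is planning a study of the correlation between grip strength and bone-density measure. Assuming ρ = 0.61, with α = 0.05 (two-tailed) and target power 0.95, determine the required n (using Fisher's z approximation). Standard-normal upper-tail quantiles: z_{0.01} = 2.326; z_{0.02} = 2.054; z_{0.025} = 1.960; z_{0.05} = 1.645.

n = 29

Fisher's z: C = ½·ln((1+r)/(1−r)) = ½·ln(4.1282) = 0.7089.
n = ((z_{α/2} + z_β)/C)² + 3.
(1.960 + 1.645) / 0.7089 = 3.605 / 0.7089 = 5.085.
n = 5.085² + 3 = 25.86 + 3 = 28.9.
Round up.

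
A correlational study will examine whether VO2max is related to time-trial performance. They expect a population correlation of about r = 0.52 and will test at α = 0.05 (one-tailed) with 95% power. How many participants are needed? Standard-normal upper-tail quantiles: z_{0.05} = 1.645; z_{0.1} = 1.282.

Fisher's z: C = ½·ln((1+r)/(1−r)) = ½·ln(3.1667) = 0.5763.
n = ((z_{α} + z_β)/C)² + 3.
(1.645 + 1.645) / 0.5763 = 3.290 / 0.5763 = 5.709.
n = 5.709² + 3 = 32.59 + 3 = 35.6.
Round up.

n = 36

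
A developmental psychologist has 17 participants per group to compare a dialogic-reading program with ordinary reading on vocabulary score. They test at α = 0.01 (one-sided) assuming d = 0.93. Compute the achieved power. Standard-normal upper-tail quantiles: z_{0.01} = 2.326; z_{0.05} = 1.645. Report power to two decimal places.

power ≈ 0.65

For two equal groups, power = Φ(d·√(n/2) − z_{α}).
d·√(n/2) = 0.93 × √(17/2) = 0.93 × 2.915 = 2.711.
z_β = 2.711 − 2.326 = 0.385.
Power = Φ(0.385) = 0.650.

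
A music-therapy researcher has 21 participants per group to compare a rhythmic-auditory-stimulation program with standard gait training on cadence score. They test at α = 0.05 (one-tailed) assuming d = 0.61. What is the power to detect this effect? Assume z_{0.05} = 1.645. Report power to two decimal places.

For two equal groups, power = Φ(d·√(n/2) − z_{α}).
d·√(n/2) = 0.61 × √(21/2) = 0.61 × 3.240 = 1.977.
z_β = 1.977 − 1.645 = 0.332.
Power = Φ(0.332) = 0.630.

power ≈ 0.63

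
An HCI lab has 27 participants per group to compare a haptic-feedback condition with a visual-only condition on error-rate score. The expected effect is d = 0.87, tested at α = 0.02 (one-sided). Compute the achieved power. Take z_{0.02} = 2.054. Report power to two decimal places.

power ≈ 0.87

For two equal groups, power = Φ(d·√(n/2) − z_{α}).
d·√(n/2) = 0.87 × √(27/2) = 0.87 × 3.674 = 3.197.
z_β = 3.197 − 2.054 = 1.143.
Power = Φ(1.143) = 0.873.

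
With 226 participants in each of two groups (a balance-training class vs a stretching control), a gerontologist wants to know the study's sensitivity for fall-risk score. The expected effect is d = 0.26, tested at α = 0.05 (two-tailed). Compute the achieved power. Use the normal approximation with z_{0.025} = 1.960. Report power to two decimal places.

power ≈ 0.79

For two equal groups, power = Φ(d·√(n/2) − z_{α/2}).
d·√(n/2) = 0.26 × √(226/2) = 0.26 × 10.630 = 2.764.
z_β = 2.764 − 1.960 = 0.804.
Power = Φ(0.804) = 0.789.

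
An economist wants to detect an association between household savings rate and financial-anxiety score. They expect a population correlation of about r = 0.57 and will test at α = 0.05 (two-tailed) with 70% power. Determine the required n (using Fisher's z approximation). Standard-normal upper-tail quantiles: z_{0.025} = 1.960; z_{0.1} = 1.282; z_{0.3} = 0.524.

n = 18

Fisher's z: C = ½·ln((1+r)/(1−r)) = ½·ln(3.6512) = 0.6475.
n = ((z_{α/2} + z_β)/C)² + 3.
(1.960 + 0.524) / 0.6475 = 2.484 / 0.6475 = 3.836.
n = 3.836² + 3 = 14.72 + 3 = 17.7.
Round up.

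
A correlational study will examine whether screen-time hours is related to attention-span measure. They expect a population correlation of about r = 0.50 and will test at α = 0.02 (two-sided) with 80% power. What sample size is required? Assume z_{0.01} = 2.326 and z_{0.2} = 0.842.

Fisher's z: C = ½·ln((1+r)/(1−r)) = ½·ln(3.0000) = 0.5493.
n = ((z_{α/2} + z_β)/C)² + 3.
(2.326 + 0.842) / 0.5493 = 3.168 / 0.5493 = 5.767.
n = 5.767² + 3 = 33.26 + 3 = 36.3.
Round up.

n = 37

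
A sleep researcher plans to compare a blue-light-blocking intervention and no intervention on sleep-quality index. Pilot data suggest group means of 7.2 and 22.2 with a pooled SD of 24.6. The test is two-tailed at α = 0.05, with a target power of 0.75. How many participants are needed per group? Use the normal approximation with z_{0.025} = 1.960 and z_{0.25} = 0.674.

n = 38 per group

Cohen's d = |M₁ − M₂| / SD_pooled = |7.2 − 22.2| / 24.6 = 15.0 / 24.6 = 0.610.
For two independent groups with equal n: n = 2·((z_{α/2} + z_β) / d)².
z_{α/2} + z_β = 1.960 + 0.674 = 2.634.
n = 2 × (2.634 / 0.610)² = 2 × 4.318² = 2 × 18.65 = 37.3.
Round up to the next whole participant.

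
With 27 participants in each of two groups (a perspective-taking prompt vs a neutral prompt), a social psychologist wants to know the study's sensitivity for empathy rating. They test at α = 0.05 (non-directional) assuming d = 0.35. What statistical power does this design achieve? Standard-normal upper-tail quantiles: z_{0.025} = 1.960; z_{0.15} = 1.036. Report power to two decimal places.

For two equal groups, power = Φ(d·√(n/2) − z_{α/2}).
d·√(n/2) = 0.35 × √(27/2) = 0.35 × 3.674 = 1.286.
z_β = 1.286 − 1.960 = -0.674.
Power = Φ(-0.674) = 0.250.

power ≈ 0.25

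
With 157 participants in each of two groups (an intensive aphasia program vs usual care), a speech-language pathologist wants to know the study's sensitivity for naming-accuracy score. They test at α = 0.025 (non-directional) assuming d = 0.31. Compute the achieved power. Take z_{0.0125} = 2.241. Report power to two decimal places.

power ≈ 0.69

For two equal groups, power = Φ(d·√(n/2) − z_{α/2}).
d·√(n/2) = 0.31 × √(157/2) = 0.31 × 8.860 = 2.747.
z_β = 2.747 − 2.241 = 0.506.
Power = Φ(0.506) = 0.693.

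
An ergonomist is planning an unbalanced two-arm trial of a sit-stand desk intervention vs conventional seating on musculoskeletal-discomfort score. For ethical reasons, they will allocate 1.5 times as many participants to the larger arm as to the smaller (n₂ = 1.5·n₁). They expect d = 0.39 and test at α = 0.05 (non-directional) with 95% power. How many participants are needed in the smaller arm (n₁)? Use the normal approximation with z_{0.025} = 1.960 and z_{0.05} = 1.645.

With allocation ratio k = n₂/n₁ = 1.5, Var(x̄₁−x̄₂) = σ²(1/n₁ + 1/(k·n₁)) = σ²·(k+1)/(k·n₁).
So n₁ = (1 + 1/k)·((z_{α/2} + z_β)/d)² = 1.667 × (3.605/0.39)².
n₁ = 1.667 × 85.44 = 142.4.
Round up: n₁ = 143, giving n₂ = ⌈1.5 × 143⌉ = ⌈214.5⌉ = 215.

n₁ = 143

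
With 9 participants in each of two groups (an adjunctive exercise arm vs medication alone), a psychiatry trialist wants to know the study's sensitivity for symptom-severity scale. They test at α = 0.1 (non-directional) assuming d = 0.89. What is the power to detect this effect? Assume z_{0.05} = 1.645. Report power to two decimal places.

For two equal groups, power = Φ(d·√(n/2) − z_{α/2}).
d·√(n/2) = 0.89 × √(9/2) = 0.89 × 2.121 = 1.888.
z_β = 1.888 − 1.645 = 0.243.
Power = Φ(0.243) = 0.596.

power ≈ 0.60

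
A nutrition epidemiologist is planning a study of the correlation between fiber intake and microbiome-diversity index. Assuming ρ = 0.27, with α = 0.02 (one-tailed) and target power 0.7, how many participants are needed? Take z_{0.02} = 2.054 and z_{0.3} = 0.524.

n = 90

Fisher's z: C = ½·ln((1+r)/(1−r)) = ½·ln(1.7397) = 0.2769.
n = ((z_{α} + z_β)/C)² + 3.
(2.054 + 0.524) / 0.2769 = 2.578 / 0.2769 = 9.310.
n = 9.310² + 3 = 86.68 + 3 = 89.7.
Round up.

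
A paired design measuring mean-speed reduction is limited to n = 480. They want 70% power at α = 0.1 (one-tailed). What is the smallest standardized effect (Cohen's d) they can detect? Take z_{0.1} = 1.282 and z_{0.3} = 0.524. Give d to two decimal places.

d_min ≈ 0.08

For a single sample (or paired design) of n = 480: d_min = (z_{α} + z_β)/√n.
z-sum = 1.282 + 0.524 = 1.806.
d_min = 1.806 / √480 = 1.806 / 21.909 = 0.082.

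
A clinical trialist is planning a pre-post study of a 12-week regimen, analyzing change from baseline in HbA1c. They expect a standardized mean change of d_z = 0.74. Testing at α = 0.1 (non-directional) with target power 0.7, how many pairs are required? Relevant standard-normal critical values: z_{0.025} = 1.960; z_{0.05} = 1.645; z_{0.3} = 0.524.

n = 9 pairs

For a paired (one-sample on differences) test: n = ((z_{α/2} + z_β) / d)².
z_{α/2} + z_β = 1.645 + 0.524 = 2.169.
n = (2.169 / 0.74)² = 2.931² = 8.59.
Round up.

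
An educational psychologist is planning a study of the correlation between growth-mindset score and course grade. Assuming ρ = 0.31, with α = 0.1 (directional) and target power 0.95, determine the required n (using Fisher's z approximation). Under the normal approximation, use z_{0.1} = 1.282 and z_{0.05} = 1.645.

n = 87

Fisher's z: C = ½·ln((1+r)/(1−r)) = ½·ln(1.8986) = 0.3205.
n = ((z_{α} + z_β)/C)² + 3.
(1.282 + 1.645) / 0.3205 = 2.927 / 0.3205 = 9.133.
n = 9.133² + 3 = 83.40 + 3 = 86.4.
Round up.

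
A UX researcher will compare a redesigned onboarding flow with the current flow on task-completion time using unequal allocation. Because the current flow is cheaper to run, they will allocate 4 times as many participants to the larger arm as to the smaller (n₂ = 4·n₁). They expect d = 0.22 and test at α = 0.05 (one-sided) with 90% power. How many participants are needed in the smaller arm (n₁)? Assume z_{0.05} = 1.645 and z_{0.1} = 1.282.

With allocation ratio k = n₂/n₁ = 4, Var(x̄₁−x̄₂) = σ²(1/n₁ + 1/(k·n₁)) = σ²·(k+1)/(k·n₁).
So n₁ = (1 + 1/k)·((z_{α} + z_β)/d)² = 1.250 × (2.927/0.22)².
n₁ = 1.250 × 177.01 = 221.3.
Round up: n₁ = 222, giving n₂ = 4 × 222 = 888.

n₁ = 222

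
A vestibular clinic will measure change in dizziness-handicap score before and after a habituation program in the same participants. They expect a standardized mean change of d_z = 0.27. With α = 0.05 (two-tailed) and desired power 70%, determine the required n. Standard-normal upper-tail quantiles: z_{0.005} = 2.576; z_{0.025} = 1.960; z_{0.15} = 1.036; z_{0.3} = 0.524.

For a paired (one-sample on differences) test: n = ((z_{α/2} + z_β) / d)².
z_{α/2} + z_β = 1.960 + 0.524 = 2.484.
n = (2.484 / 0.27)² = 9.200² = 84.64.
Round up.

n = 85 pairs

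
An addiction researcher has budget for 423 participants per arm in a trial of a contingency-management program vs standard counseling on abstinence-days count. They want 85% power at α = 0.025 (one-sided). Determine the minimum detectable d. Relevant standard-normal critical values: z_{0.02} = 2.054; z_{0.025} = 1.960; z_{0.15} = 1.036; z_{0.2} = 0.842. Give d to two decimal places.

d_min ≈ 0.21

For two independent groups of n = 423 each: d_min = (z_{α} + z_β)·√(2/n).
z-sum = 1.960 + 1.036 = 2.996.
d_min = 2.996 × √(2/423) = 2.996 × 0.0688 = 0.206.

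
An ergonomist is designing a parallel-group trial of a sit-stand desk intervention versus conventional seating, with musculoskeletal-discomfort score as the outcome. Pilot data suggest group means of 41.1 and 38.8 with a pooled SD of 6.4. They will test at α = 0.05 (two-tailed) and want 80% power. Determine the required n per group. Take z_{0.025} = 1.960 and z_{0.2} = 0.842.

Cohen's d = |M₁ − M₂| / SD_pooled = |41.1 − 38.8| / 6.4 = 2.3 / 6.4 = 0.359.
For two independent groups with equal n: n = 2·((z_{α/2} + z_β) / d)².
z_{α/2} + z_β = 1.960 + 0.842 = 2.802.
n = 2 × (2.802 / 0.359)² = 2 × 7.805² = 2 × 60.92 = 121.8.
Round up to the next whole participant.

n = 122 per group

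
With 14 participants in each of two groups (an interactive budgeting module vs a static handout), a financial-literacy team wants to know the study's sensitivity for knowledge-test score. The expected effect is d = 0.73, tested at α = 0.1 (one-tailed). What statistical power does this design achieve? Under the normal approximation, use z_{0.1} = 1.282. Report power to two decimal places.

For two equal groups, power = Φ(d·√(n/2) − z_{α}).
d·√(n/2) = 0.73 × √(14/2) = 0.73 × 2.646 = 1.931.
z_β = 1.931 − 1.282 = 0.649.
Power = Φ(0.649) = 0.742.

power ≈ 0.74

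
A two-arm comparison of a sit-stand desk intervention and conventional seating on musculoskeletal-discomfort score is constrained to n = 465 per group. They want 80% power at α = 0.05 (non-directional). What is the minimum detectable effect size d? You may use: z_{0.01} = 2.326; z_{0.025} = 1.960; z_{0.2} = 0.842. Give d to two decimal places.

For two independent groups of n = 465 each: d_min = (z_{α/2} + z_β)·√(2/n).
z-sum = 1.960 + 0.842 = 2.802.
d_min = 2.802 × √(2/465) = 2.802 × 0.0656 = 0.184.

d_min ≈ 0.18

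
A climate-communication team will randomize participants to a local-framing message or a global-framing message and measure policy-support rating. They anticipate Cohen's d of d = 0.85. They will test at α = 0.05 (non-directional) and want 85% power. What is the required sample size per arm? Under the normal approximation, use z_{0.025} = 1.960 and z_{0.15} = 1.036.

n = 25 per group

For two independent groups with equal n: n = 2·((z_{α/2} + z_β) / d)².
z_{α/2} + z_β = 1.960 + 1.036 = 2.996.
n = 2 × (2.996 / 0.85)² = 2 × 3.525² = 2 × 12.42 = 24.8.
Round up to the next whole participant.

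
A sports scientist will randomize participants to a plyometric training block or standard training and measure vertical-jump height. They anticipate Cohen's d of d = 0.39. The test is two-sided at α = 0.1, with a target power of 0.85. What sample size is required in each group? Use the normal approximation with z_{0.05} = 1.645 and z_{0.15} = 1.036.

n = 95 per group

For two independent groups with equal n: n = 2·((z_{α/2} + z_β) / d)².
z_{α/2} + z_β = 1.645 + 1.036 = 2.681.
n = 2 × (2.681 / 0.39)² = 2 × 6.874² = 2 × 47.26 = 94.5.
Round up to the next whole participant.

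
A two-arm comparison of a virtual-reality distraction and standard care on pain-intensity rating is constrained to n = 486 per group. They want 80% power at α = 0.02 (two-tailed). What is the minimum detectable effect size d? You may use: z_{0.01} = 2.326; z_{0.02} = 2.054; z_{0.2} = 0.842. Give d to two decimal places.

For two independent groups of n = 486 each: d_min = (z_{α/2} + z_β)·√(2/n).
z-sum = 2.326 + 0.842 = 3.168.
d_min = 3.168 × √(2/486) = 3.168 × 0.0642 = 0.203.

d_min ≈ 0.20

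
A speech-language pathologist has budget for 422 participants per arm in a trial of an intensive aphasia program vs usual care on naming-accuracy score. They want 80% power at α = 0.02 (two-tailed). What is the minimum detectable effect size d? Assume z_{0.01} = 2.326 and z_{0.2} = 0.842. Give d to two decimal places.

For two independent groups of n = 422 each: d_min = (z_{α/2} + z_β)·√(2/n).
z-sum = 2.326 + 0.842 = 3.168.
d_min = 3.168 × √(2/422) = 3.168 × 0.0688 = 0.218.

d_min ≈ 0.22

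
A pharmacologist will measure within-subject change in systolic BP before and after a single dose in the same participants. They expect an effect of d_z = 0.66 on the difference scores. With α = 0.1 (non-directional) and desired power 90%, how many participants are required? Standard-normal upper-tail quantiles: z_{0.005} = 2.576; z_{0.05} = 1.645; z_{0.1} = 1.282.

For a paired (one-sample on differences) test: n = ((z_{α/2} + z_β) / d)².
z_{α/2} + z_β = 1.645 + 1.282 = 2.927.
n = (2.927 / 0.66)² = 4.435² = 19.67.
Round up.

n = 20 pairs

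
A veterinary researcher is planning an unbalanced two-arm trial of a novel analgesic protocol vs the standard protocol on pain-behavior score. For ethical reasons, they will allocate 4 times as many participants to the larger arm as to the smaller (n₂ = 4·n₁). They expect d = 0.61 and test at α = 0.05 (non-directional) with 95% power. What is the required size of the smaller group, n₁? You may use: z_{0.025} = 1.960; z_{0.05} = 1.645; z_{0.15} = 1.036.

With allocation ratio k = n₂/n₁ = 4, Var(x̄₁−x̄₂) = σ²(1/n₁ + 1/(k·n₁)) = σ²·(k+1)/(k·n₁).
So n₁ = (1 + 1/k)·((z_{α/2} + z_β)/d)² = 1.250 × (3.605/0.61)².
n₁ = 1.250 × 34.93 = 43.7.
Round up: n₁ = 44, giving n₂ = 4 × 44 = 176.

n₁ = 44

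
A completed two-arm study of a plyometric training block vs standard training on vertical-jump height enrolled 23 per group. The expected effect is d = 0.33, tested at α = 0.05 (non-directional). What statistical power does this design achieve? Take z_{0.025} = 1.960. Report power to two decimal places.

For two equal groups, power = Φ(d·√(n/2) − z_{α/2}).
d·√(n/2) = 0.33 × √(23/2) = 0.33 × 3.391 = 1.119.
z_β = 1.119 − 1.960 = -0.841.
Power = Φ(-0.841) = 0.200.

power ≈ 0.20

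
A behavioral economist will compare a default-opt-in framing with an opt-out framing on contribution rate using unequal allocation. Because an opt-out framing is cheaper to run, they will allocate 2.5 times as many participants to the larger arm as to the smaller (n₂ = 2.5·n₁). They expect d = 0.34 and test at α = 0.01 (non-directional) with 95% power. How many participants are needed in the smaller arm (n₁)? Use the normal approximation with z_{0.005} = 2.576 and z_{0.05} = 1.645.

n₁ = 216

With allocation ratio k = n₂/n₁ = 2.5, Var(x̄₁−x̄₂) = σ²(1/n₁ + 1/(k·n₁)) = σ²·(k+1)/(k·n₁).
So n₁ = (1 + 1/k)·((z_{α/2} + z_β)/d)² = 1.400 × (4.221/0.34)².
n₁ = 1.400 × 154.12 = 215.8.
Round up: n₁ = 216, giving n₂ = 2.5 × 216 = 540.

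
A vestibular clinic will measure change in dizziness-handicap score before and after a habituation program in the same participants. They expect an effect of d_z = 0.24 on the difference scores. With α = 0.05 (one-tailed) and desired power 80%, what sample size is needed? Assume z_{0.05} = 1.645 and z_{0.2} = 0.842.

n = 108 pairs

For a paired (one-sample on differences) test: n = ((z_{α} + z_β) / d)².
z_{α} + z_β = 1.645 + 0.842 = 2.487.
n = (2.487 / 0.24)² = 10.363² = 107.38.
Round up.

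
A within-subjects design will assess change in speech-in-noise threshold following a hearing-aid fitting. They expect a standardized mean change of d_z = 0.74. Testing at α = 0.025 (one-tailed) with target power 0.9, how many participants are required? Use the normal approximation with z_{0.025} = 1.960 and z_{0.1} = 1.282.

n = 20 pairs

For a paired (one-sample on differences) test: n = ((z_{α} + z_β) / d)².
z_{α} + z_β = 1.960 + 1.282 = 3.242.
n = (3.242 / 0.74)² = 4.381² = 19.19.
Round up.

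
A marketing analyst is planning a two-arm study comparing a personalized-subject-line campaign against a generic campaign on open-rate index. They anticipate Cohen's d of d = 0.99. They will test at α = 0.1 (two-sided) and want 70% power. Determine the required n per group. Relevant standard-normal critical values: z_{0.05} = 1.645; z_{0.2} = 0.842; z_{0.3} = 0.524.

For two independent groups with equal n: n = 2·((z_{α/2} + z_β) / d)².
z_{α/2} + z_β = 1.645 + 0.524 = 2.169.
n = 2 × (2.169 / 0.99)² = 2 × 2.191² = 2 × 4.80 = 9.6.
Round up to the next whole participant.

n = 10 per group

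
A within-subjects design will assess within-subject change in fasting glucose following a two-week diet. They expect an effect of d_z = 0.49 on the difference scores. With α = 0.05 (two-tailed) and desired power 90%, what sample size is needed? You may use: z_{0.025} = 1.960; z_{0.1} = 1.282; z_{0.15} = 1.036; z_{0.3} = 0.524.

n = 44 pairs

For a paired (one-sample on differences) test: n = ((z_{α/2} + z_β) / d)².
z_{α/2} + z_β = 1.960 + 1.282 = 3.242.
n = (3.242 / 0.49)² = 6.616² = 43.78.
Round up.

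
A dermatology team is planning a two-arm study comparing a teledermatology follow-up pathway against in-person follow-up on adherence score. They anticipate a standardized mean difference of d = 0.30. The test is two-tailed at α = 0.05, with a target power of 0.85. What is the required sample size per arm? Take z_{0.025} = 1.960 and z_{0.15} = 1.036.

n = 200 per group

For two independent groups with equal n: n = 2·((z_{α/2} + z_β) / d)².
z_{α/2} + z_β = 1.960 + 1.036 = 2.996.
n = 2 × (2.996 / 0.30)² = 2 × 9.987² = 2 × 99.73 = 199.5.
Round up to the next whole participant.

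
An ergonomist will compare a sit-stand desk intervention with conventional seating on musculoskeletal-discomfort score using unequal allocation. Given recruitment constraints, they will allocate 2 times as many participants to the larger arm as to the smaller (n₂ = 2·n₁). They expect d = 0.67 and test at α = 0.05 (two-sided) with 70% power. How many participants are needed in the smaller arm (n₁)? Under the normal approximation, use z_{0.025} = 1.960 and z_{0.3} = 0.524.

n₁ = 21

With allocation ratio k = n₂/n₁ = 2, Var(x̄₁−x̄₂) = σ²(1/n₁ + 1/(k·n₁)) = σ²·(k+1)/(k·n₁).
So n₁ = (1 + 1/k)·((z_{α/2} + z_β)/d)² = 1.500 × (2.484/0.67)².
n₁ = 1.500 × 13.75 = 20.6.
Round up: n₁ = 21, giving n₂ = 2 × 21 = 42.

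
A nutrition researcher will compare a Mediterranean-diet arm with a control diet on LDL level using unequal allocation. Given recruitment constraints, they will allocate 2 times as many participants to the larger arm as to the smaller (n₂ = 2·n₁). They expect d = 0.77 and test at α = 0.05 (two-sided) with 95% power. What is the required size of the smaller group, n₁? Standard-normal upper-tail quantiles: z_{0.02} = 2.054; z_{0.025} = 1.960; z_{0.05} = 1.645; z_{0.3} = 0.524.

n₁ = 33

With allocation ratio k = n₂/n₁ = 2, Var(x̄₁−x̄₂) = σ²(1/n₁ + 1/(k·n₁)) = σ²·(k+1)/(k·n₁).
So n₁ = (1 + 1/k)·((z_{α/2} + z_β)/d)² = 1.500 × (3.605/0.77)².
n₁ = 1.500 × 21.92 = 32.9.
Round up: n₁ = 33, giving n₂ = 2 × 33 = 66.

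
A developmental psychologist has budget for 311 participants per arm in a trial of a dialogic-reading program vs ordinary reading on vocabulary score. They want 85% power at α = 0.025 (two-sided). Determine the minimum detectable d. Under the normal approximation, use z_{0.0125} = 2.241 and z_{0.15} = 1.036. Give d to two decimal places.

d_min ≈ 0.26

For two independent groups of n = 311 each: d_min = (z_{α/2} + z_β)·√(2/n).
z-sum = 2.241 + 1.036 = 3.277.
d_min = 3.277 × √(2/311) = 3.277 × 0.0802 = 0.263.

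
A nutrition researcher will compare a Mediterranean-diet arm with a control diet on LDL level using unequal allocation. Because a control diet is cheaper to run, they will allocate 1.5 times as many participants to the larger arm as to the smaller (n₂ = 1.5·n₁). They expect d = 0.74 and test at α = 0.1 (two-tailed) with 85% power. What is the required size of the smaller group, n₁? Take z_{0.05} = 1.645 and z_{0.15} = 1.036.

n₁ = 22

With allocation ratio k = n₂/n₁ = 1.5, Var(x̄₁−x̄₂) = σ²(1/n₁ + 1/(k·n₁)) = σ²·(k+1)/(k·n₁).
So n₁ = (1 + 1/k)·((z_{α/2} + z_β)/d)² = 1.667 × (2.681/0.74)².
n₁ = 1.667 × 13.13 = 21.9.
Round up: n₁ = 22, giving n₂ = 1.5 × 22 = 33.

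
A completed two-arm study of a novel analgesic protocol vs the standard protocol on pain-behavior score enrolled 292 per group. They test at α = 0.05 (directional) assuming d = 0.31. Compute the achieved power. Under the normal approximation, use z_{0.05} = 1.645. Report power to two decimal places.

power ≈ 0.98

For two equal groups, power = Φ(d·√(n/2) − z_{α}).
d·√(n/2) = 0.31 × √(292/2) = 0.31 × 12.083 = 3.746.
z_β = 3.746 − 1.645 = 2.101.
Power = Φ(2.101) = 0.982.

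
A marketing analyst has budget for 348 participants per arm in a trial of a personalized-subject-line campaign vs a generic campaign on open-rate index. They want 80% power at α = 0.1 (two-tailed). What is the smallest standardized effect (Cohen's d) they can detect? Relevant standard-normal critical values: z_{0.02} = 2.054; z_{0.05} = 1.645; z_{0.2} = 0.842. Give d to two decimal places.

For two independent groups of n = 348 each: d_min = (z_{α/2} + z_β)·√(2/n).
z-sum = 1.645 + 0.842 = 2.487.
d_min = 2.487 × √(2/348) = 2.487 × 0.0758 = 0.189.

d_min ≈ 0.19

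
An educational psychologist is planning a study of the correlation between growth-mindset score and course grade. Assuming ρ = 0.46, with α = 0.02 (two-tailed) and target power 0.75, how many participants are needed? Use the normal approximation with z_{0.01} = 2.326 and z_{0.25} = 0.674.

n = 40

Fisher's z: C = ½·ln((1+r)/(1−r)) = ½·ln(2.7037) = 0.4973.
n = ((z_{α/2} + z_β)/C)² + 3.
(2.326 + 0.674) / 0.4973 = 3.000 / 0.4973 = 6.033.
n = 6.033² + 3 = 36.39 + 3 = 39.4.
Round up.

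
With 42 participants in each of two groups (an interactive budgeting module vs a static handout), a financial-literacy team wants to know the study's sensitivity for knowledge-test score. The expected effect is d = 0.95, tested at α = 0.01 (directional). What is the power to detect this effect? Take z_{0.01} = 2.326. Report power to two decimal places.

power ≈ 0.98

For two equal groups, power = Φ(d·√(n/2) − z_{α}).
d·√(n/2) = 0.95 × √(42/2) = 0.95 × 4.583 = 4.353.
z_β = 4.353 − 2.326 = 2.027.
Power = Φ(2.027) = 0.979.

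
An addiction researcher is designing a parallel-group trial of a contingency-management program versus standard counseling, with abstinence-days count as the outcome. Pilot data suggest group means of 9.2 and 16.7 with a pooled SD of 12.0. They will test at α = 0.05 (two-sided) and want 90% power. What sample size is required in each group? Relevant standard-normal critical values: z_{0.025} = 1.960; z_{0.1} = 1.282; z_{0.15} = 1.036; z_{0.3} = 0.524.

Cohen's d = |M₁ − M₂| / SD_pooled = |9.2 − 16.7| / 12.0 = 7.5 / 12.0 = 0.625.
For two independent groups with equal n: n = 2·((z_{α/2} + z_β) / d)².
z_{α/2} + z_β = 1.960 + 1.282 = 3.242.
n = 2 × (3.242 / 0.625)² = 2 × 5.187² = 2 × 26.91 = 53.8.
Round up to the next whole participant.

n = 54 per group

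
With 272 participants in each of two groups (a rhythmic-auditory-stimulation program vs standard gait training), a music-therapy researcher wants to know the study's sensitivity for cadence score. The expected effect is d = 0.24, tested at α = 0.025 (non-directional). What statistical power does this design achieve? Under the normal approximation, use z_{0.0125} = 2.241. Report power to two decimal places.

For two equal groups, power = Φ(d·√(n/2) − z_{α/2}).
d·√(n/2) = 0.24 × √(272/2) = 0.24 × 11.662 = 2.799.
z_β = 2.799 − 2.241 = 0.558.
Power = Φ(0.558) = 0.712.

power ≈ 0.71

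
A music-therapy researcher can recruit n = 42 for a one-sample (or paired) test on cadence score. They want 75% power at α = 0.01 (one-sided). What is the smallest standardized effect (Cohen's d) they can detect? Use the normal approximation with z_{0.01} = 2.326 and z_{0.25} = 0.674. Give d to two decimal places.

For a single sample (or paired design) of n = 42: d_min = (z_{α} + z_β)/√n.
z-sum = 2.326 + 0.674 = 3.000.
d_min = 3.000 / √42 = 3.000 / 6.481 = 0.463.

d_min ≈ 0.46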